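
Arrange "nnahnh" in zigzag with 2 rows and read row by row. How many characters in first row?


Zigzag "nnahnh" into 2 rows:
Placing characters:
  'n' => row 0
  'n' => row 1
  'a' => row 0
  'h' => row 1
  'n' => row 0
  'h' => row 1
Rows:
  Row 0: "nan"
  Row 1: "nhh"
First row length: 3

3


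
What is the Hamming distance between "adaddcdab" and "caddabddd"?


Comparing "adaddcdab" and "caddabddd" position by position:
  Position 0: 'a' vs 'c' => differ
  Position 1: 'd' vs 'a' => differ
  Position 2: 'a' vs 'd' => differ
  Position 3: 'd' vs 'd' => same
  Position 4: 'd' vs 'a' => differ
  Position 5: 'c' vs 'b' => differ
  Position 6: 'd' vs 'd' => same
  Position 7: 'a' vs 'd' => differ
  Position 8: 'b' vs 'd' => differ
Total differences (Hamming distance): 7

7


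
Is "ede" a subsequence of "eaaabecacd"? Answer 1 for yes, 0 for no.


Check if "ede" is a subsequence of "eaaabecacd"
Greedy scan:
  Position 0 ('e'): matches sub[0] = 'e'
  Position 1 ('a'): no match needed
  Position 2 ('a'): no match needed
  Position 3 ('a'): no match needed
  Position 4 ('b'): no match needed
  Position 5 ('e'): no match needed
  Position 6 ('c'): no match needed
  Position 7 ('a'): no match needed
  Position 8 ('c'): no match needed
  Position 9 ('d'): matches sub[1] = 'd'
Only matched 2/3 characters => not a subsequence

0


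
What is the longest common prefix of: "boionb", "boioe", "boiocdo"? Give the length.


Words: boionb, boioe, boiocdo
  Position 0: all 'b' => match
  Position 1: all 'o' => match
  Position 2: all 'i' => match
  Position 3: all 'o' => match
  Position 4: ('n', 'e', 'c') => mismatch, stop
LCP = "boio" (length 4)

4


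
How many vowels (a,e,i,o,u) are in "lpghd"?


Input: lpghd
Checking each character:
  'l' at position 0: consonant
  'p' at position 1: consonant
  'g' at position 2: consonant
  'h' at position 3: consonant
  'd' at position 4: consonant
Total vowels: 0

0


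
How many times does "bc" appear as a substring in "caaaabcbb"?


Searching for "bc" in "caaaabcbb"
Scanning each position:
  Position 0: "ca" => no
  Position 1: "aa" => no
  Position 2: "aa" => no
  Position 3: "aa" => no
  Position 4: "ab" => no
  Position 5: "bc" => MATCH
  Position 6: "cb" => no
  Position 7: "bb" => no
Total occurrences: 1

1


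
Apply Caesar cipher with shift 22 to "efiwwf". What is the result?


Caesar cipher: shift "efiwwf" by 22
  'e' (pos 4) + 22 = pos 0 = 'a'
  'f' (pos 5) + 22 = pos 1 = 'b'
  'i' (pos 8) + 22 = pos 4 = 'e'
  'w' (pos 22) + 22 = pos 18 = 's'
  'w' (pos 22) + 22 = pos 18 = 's'
  'f' (pos 5) + 22 = pos 1 = 'b'
Result: abessb

abessb


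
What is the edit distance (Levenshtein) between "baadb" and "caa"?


Computing edit distance: "baadb" -> "caa"
DP table:
           c    a    a
      0    1    2    3
  b   1    1    2    3
  a   2    2    1    2
  a   3    3    2    1
  d   4    4    3    2
  b   5    5    4    3
Edit distance = dp[5][3] = 3

3


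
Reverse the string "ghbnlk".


Input: ghbnlk
Reading characters right to left:
  Position 5: 'k'
  Position 4: 'l'
  Position 3: 'n'
  Position 2: 'b'
  Position 1: 'h'
  Position 0: 'g'
Reversed: klnbhg

klnbhg


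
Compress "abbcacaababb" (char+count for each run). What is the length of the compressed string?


Input: abbcacaababb
Runs:
  'a' x 1 => "a1"
  'b' x 2 => "b2"
  'c' x 1 => "c1"
  'a' x 1 => "a1"
  'c' x 1 => "c1"
  'a' x 2 => "a2"
  'b' x 1 => "b1"
  'a' x 1 => "a1"
  'b' x 2 => "b2"
Compressed: "a1b2c1a1c1a2b1a1b2"
Compressed length: 18

18


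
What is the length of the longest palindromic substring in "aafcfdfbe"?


Input: "aafcfdfbe"
Checking substrings for palindromes:
  [2:5] "fcf" (len 3) => palindrome
  [4:7] "fdf" (len 3) => palindrome
  [0:2] "aa" (len 2) => palindrome
Longest palindromic substring: "fcf" with length 3

3


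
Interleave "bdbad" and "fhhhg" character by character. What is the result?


Interleaving "bdbad" and "fhhhg":
  Position 0: 'b' from first, 'f' from second => "bf"
  Position 1: 'd' from first, 'h' from second => "dh"
  Position 2: 'b' from first, 'h' from second => "bh"
  Position 3: 'a' from first, 'h' from second => "ah"
  Position 4: 'd' from first, 'g' from second => "dg"
Result: bfdhbhahdg

bfdhbhahdg


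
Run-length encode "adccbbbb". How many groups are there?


Input: adccbbbb
Scanning for consecutive runs:
  Group 1: 'a' x 1 (positions 0-0)
  Group 2: 'd' x 1 (positions 1-1)
  Group 3: 'c' x 2 (positions 2-3)
  Group 4: 'b' x 4 (positions 4-7)
Total groups: 4

4


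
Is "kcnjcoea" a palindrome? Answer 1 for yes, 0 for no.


Input: kcnjcoea
Reversed: aeocjnck
  Compare pos 0 ('k') with pos 7 ('a'): MISMATCH
  Compare pos 1 ('c') with pos 6 ('e'): MISMATCH
  Compare pos 2 ('n') with pos 5 ('o'): MISMATCH
  Compare pos 3 ('j') with pos 4 ('c'): MISMATCH
Result: not a palindrome

0


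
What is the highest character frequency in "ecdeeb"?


Input: ecdeeb
Character counts:
  'b': 1
  'c': 1
  'd': 1
  'e': 3
Maximum frequency: 3

3


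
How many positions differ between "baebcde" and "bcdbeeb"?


Comparing "baebcde" and "bcdbeeb" position by position:
  Position 0: 'b' vs 'b' => same
  Position 1: 'a' vs 'c' => DIFFER
  Position 2: 'e' vs 'd' => DIFFER
  Position 3: 'b' vs 'b' => same
  Position 4: 'c' vs 'e' => DIFFER
  Position 5: 'd' vs 'e' => DIFFER
  Position 6: 'e' vs 'b' => DIFFER
Positions that differ: 5

5


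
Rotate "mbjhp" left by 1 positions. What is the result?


Input: "mbjhp", rotate left by 1
First 1 characters: "m"
Remaining characters: "bjhp"
Concatenate remaining + first: "bjhp" + "m" = "bjhpm"

bjhpm


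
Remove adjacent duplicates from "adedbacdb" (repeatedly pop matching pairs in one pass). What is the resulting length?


Input: adedbacdb
Stack-based adjacent duplicate removal:
  Read 'a': push. Stack: a
  Read 'd': push. Stack: ad
  Read 'e': push. Stack: ade
  Read 'd': push. Stack: aded
  Read 'b': push. Stack: adedb
  Read 'a': push. Stack: adedba
  Read 'c': push. Stack: adedbac
  Read 'd': push. Stack: adedbacd
  Read 'b': push. Stack: adedbacdb
Final stack: "adedbacdb" (length 9)

9


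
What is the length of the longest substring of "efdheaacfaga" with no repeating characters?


Input: "efdheaacfaga"
Sliding window (track last position of each char):
  Position 0 ('e'): window [0,0] length 1 -- new best
  Position 1 ('f'): window [0,1] length 2 -- new best
  Position 2 ('d'): window [0,2] length 3 -- new best
  Position 3 ('h'): window [0,3] length 4 -- new best
  Position 4 ('e'): repeat (last at 0), move window start to 1
  Position 4 ('e'): window [1,4] length 4
  Position 5 ('a'): window [1,5] length 5 -- new best
  Position 6 ('a'): repeat (last at 5), move window start to 6
  Position 6 ('a'): window [6,6] length 1
  Position 7 ('c'): window [6,7] length 2
  Position 8 ('f'): window [6,8] length 3
  Position 9 ('a'): repeat (last at 6), move window start to 7
  Position 9 ('a'): window [7,9] length 3
  Position 10 ('g'): window [7,10] length 4
  Position 11 ('a'): repeat (last at 9), move window start to 10
  Position 11 ('a'): window [10,11] length 2
Longest substring with no repeats: "fdhea" with length 5

5


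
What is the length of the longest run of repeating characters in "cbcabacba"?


Input: "cbcabacba"
Scanning for longest run:
  Position 1 ('b'): new char, reset run to 1
  Position 2 ('c'): new char, reset run to 1
  Position 3 ('a'): new char, reset run to 1
  Position 4 ('b'): new char, reset run to 1
  Position 5 ('a'): new char, reset run to 1
  Position 6 ('c'): new char, reset run to 1
  Position 7 ('b'): new char, reset run to 1
  Position 8 ('a'): new char, reset run to 1
Longest run: 'c' with length 1

1


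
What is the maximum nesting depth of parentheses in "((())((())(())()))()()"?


Input: "((())((())(())()))()()"
Tracking depth:
  Position 0 '(': depth becomes 1
  Position 1 '(': depth becomes 2
  Position 2 '(': depth becomes 3
  Position 3 ')': depth becomes 2
  Position 4 ')': depth becomes 1
  Position 5 '(': depth becomes 2
  Position 6 '(': depth becomes 3
  Position 7 '(': depth becomes 4
  Position 8 ')': depth becomes 3
  Position 9 ')': depth becomes 2
  Position 10 '(': depth becomes 3
  Position 11 '(': depth becomes 4
  Position 12 ')': depth becomes 3
  Position 13 ')': depth becomes 2
  Position 14 '(': depth becomes 3
  Position 15 ')': depth becomes 2
  Position 16 ')': depth becomes 1
  Position 17 ')': depth becomes 0
  Position 18 '(': depth becomes 1
  Position 19 ')': depth becomes 0
  Position 20 '(': depth becomes 1
  Position 21 ')': depth becomes 0
Maximum depth reached: 4

4


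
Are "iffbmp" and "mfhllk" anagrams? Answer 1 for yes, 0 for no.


Strings: "iffbmp", "mfhllk"
Sorted first:  bffimp
Sorted second: fhkllm
Differ at position 0: 'b' vs 'f' => not anagrams

0


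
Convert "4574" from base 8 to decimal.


Input: "4574" in base 8
Positional expansion:
  Digit '4' (value 4) x 8^3 = 2048
  Digit '5' (value 5) x 8^2 = 320
  Digit '7' (value 7) x 8^1 = 56
  Digit '4' (value 4) x 8^0 = 4
Sum = 2428

2428


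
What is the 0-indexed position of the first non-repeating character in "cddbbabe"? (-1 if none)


Input: cddbbabe
Character frequencies:
  'a': 1
  'b': 3
  'c': 1
  'd': 2
  'e': 1
Scanning left to right for freq == 1:
  Position 0 ('c'): unique! => answer = 0

0


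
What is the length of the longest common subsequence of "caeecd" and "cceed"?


LCS of "caeecd" and "cceed"
DP table:
           c    c    e    e    d
      0    0    0    0    0    0
  c   0    1    1    1    1    1
  a   0    1    1    1    1    1
  e   0    1    1    2    2    2
  e   0    1    1    2    3    3
  c   0    1    2    2    3    3
  d   0    1    2    2    3    4
LCS length = dp[6][5] = 4

4


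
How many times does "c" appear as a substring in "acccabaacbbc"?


Searching for "c" in "acccabaacbbc"
Scanning each position:
  Position 0: "a" => no
  Position 1: "c" => MATCH
  Position 2: "c" => MATCH
  Position 3: "c" => MATCH
  Position 4: "a" => no
  Position 5: "b" => no
  Position 6: "a" => no
  Position 7: "a" => no
  Position 8: "c" => MATCH
  Position 9: "b" => no
  Position 10: "b" => no
  Position 11: "c" => MATCH
Total occurrences: 5

5


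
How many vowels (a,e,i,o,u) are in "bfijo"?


Input: bfijo
Checking each character:
  'b' at position 0: consonant
  'f' at position 1: consonant
  'i' at position 2: vowel (running total: 1)
  'j' at position 3: consonant
  'o' at position 4: vowel (running total: 2)
Total vowels: 2

2


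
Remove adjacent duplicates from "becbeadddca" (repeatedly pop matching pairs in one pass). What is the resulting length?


Input: becbeadddca
Stack-based adjacent duplicate removal:
  Read 'b': push. Stack: b
  Read 'e': push. Stack: be
  Read 'c': push. Stack: bec
  Read 'b': push. Stack: becb
  Read 'e': push. Stack: becbe
  Read 'a': push. Stack: becbea
  Read 'd': push. Stack: becbead
  Read 'd': matches stack top 'd' => pop. Stack: becbea
  Read 'd': push. Stack: becbead
  Read 'c': push. Stack: becbeadc
  Read 'a': push. Stack: becbeadca
Final stack: "becbeadca" (length 9)

9


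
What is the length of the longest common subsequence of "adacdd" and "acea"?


LCS of "adacdd" and "acea"
DP table:
           a    c    e    a
      0    0    0    0    0
  a   0    1    1    1    1
  d   0    1    1    1    1
  a   0    1    1    1    2
  c   0    1    2    2    2
  d   0    1    2    2    2
  d   0    1    2    2    2
LCS length = dp[6][4] = 2

2


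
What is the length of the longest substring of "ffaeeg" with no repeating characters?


Input: "ffaeeg"
Sliding window (track last position of each char):
  Position 0 ('f'): window [0,0] length 1 -- new best
  Position 1 ('f'): repeat (last at 0), move window start to 1
  Position 1 ('f'): window [1,1] length 1
  Position 2 ('a'): window [1,2] length 2 -- new best
  Position 3 ('e'): window [1,3] length 3 -- new best
  Position 4 ('e'): repeat (last at 3), move window start to 4
  Position 4 ('e'): window [4,4] length 1
  Position 5 ('g'): window [4,5] length 2
Longest substring with no repeats: "fae" with length 3

3


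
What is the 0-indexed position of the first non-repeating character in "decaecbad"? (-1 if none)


Input: decaecbad
Character frequencies:
  'a': 2
  'b': 1
  'c': 2
  'd': 2
  'e': 2
Scanning left to right for freq == 1:
  Position 0 ('d'): freq=2, skip
  Position 1 ('e'): freq=2, skip
  Position 2 ('c'): freq=2, skip
  Position 3 ('a'): freq=2, skip
  Position 4 ('e'): freq=2, skip
  Position 5 ('c'): freq=2, skip
  Position 6 ('b'): unique! => answer = 6

6


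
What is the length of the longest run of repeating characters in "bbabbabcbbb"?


Input: "bbabbabcbbb"
Scanning for longest run:
  Position 1 ('b'): continues run of 'b', length=2
  Position 2 ('a'): new char, reset run to 1
  Position 3 ('b'): new char, reset run to 1
  Position 4 ('b'): continues run of 'b', length=2
  Position 5 ('a'): new char, reset run to 1
  Position 6 ('b'): new char, reset run to 1
  Position 7 ('c'): new char, reset run to 1
  Position 8 ('b'): new char, reset run to 1
  Position 9 ('b'): continues run of 'b', length=2
  Position 10 ('b'): continues run of 'b', length=3
Longest run: 'b' with length 3

3


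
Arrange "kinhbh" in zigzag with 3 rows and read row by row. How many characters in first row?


Zigzag "kinhbh" into 3 rows:
Placing characters:
  'k' => row 0
  'i' => row 1
  'n' => row 2
  'h' => row 1
  'b' => row 0
  'h' => row 1
Rows:
  Row 0: "kb"
  Row 1: "ihh"
  Row 2: "n"
First row length: 2

2


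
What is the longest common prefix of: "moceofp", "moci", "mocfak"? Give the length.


Words: moceofp, moci, mocfak
  Position 0: all 'm' => match
  Position 1: all 'o' => match
  Position 2: all 'c' => match
  Position 3: ('e', 'i', 'f') => mismatch, stop
LCP = "moc" (length 3)

3


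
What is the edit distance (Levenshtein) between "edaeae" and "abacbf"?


Computing edit distance: "edaeae" -> "abacbf"
DP table:
           a    b    a    c    b    f
      0    1    2    3    4    5    6
  e   1    1    2    3    4    5    6
  d   2    2    2    3    4    5    6
  a   3    2    3    2    3    4    5
  e   4    3    3    3    3    4    5
  a   5    4    4    3    4    4    5
  e   6    5    5    4    4    5    5
Edit distance = dp[6][6] = 5

5


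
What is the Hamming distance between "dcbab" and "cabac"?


Comparing "dcbab" and "cabac" position by position:
  Position 0: 'd' vs 'c' => differ
  Position 1: 'c' vs 'a' => differ
  Position 2: 'b' vs 'b' => same
  Position 3: 'a' vs 'a' => same
  Position 4: 'b' vs 'c' => differ
Total differences (Hamming distance): 3

3


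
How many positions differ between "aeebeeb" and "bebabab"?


Comparing "aeebeeb" and "bebabab" position by position:
  Position 0: 'a' vs 'b' => DIFFER
  Position 1: 'e' vs 'e' => same
  Position 2: 'e' vs 'b' => DIFFER
  Position 3: 'b' vs 'a' => DIFFER
  Position 4: 'e' vs 'b' => DIFFER
  Position 5: 'e' vs 'a' => DIFFER
  Position 6: 'b' vs 'b' => same
Positions that differ: 5

5


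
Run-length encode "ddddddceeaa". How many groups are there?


Input: ddddddceeaa
Scanning for consecutive runs:
  Group 1: 'd' x 6 (positions 0-5)
  Group 2: 'c' x 1 (positions 6-6)
  Group 3: 'e' x 2 (positions 7-8)
  Group 4: 'a' x 2 (positions 9-10)
Total groups: 4

4


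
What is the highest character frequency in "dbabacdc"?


Input: dbabacdc
Character counts:
  'a': 2
  'b': 2
  'c': 2
  'd': 2
Maximum frequency: 2

2


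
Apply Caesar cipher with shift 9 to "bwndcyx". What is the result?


Caesar cipher: shift "bwndcyx" by 9
  'b' (pos 1) + 9 = pos 10 = 'k'
  'w' (pos 22) + 9 = pos 5 = 'f'
  'n' (pos 13) + 9 = pos 22 = 'w'
  'd' (pos 3) + 9 = pos 12 = 'm'
  'c' (pos 2) + 9 = pos 11 = 'l'
  'y' (pos 24) + 9 = pos 7 = 'h'
  'x' (pos 23) + 9 = pos 6 = 'g'
Result: kfwmlhg

kfwmlhg


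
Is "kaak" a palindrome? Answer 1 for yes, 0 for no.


Input: kaak
Reversed: kaak
  Compare pos 0 ('k') with pos 3 ('k'): match
  Compare pos 1 ('a') with pos 2 ('a'): match
Result: palindrome

1


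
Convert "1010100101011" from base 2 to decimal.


Input: "1010100101011" in base 2
Positional expansion:
  Digit '1' (value 1) x 2^12 = 4096
  Digit '0' (value 0) x 2^11 = 0
  Digit '1' (value 1) x 2^10 = 1024
  Digit '0' (value 0) x 2^9 = 0
  Digit '1' (value 1) x 2^8 = 256
  Digit '0' (value 0) x 2^7 = 0
  Digit '0' (value 0) x 2^6 = 0
  Digit '1' (value 1) x 2^5 = 32
  Digit '0' (value 0) x 2^4 = 0
  Digit '1' (value 1) x 2^3 = 8
  Digit '0' (value 0) x 2^2 = 0
  Digit '1' (value 1) x 2^1 = 2
  Digit '1' (value 1) x 2^0 = 1
Sum = 5419

5419


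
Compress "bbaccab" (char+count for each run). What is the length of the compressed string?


Input: bbaccab
Runs:
  'b' x 2 => "b2"
  'a' x 1 => "a1"
  'c' x 2 => "c2"
  'a' x 1 => "a1"
  'b' x 1 => "b1"
Compressed: "b2a1c2a1b1"
Compressed length: 10

10


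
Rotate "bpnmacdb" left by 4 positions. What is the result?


Input: "bpnmacdb", rotate left by 4
First 4 characters: "bpnm"
Remaining characters: "acdb"
Concatenate remaining + first: "acdb" + "bpnm" = "acdbbpnm"

acdbbpnm


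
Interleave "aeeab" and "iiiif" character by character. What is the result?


Interleaving "aeeab" and "iiiif":
  Position 0: 'a' from first, 'i' from second => "ai"
  Position 1: 'e' from first, 'i' from second => "ei"
  Position 2: 'e' from first, 'i' from second => "ei"
  Position 3: 'a' from first, 'i' from second => "ai"
  Position 4: 'b' from first, 'f' from second => "bf"
Result: aieieiaibf

aieieiaibf


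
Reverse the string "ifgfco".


Input: ifgfco
Reading characters right to left:
  Position 5: 'o'
  Position 4: 'c'
  Position 3: 'f'
  Position 2: 'g'
  Position 1: 'f'
  Position 0: 'i'
Reversed: ocfgfi

ocfgfi


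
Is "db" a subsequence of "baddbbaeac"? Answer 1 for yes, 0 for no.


Check if "db" is a subsequence of "baddbbaeac"
Greedy scan:
  Position 0 ('b'): no match needed
  Position 1 ('a'): no match needed
  Position 2 ('d'): matches sub[0] = 'd'
  Position 3 ('d'): no match needed
  Position 4 ('b'): matches sub[1] = 'b'
  Position 5 ('b'): no match needed
  Position 6 ('a'): no match needed
  Position 7 ('e'): no match needed
  Position 8 ('a'): no match needed
  Position 9 ('c'): no match needed
All 2 characters matched => is a subsequence

1


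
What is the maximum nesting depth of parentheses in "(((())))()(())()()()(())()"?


Input: "(((())))()(())()()()(())()"
Tracking depth:
  Position 0 '(': depth becomes 1
  Position 1 '(': depth becomes 2
  Position 2 '(': depth becomes 3
  Position 3 '(': depth becomes 4
  Position 4 ')': depth becomes 3
  Position 5 ')': depth becomes 2
  Position 6 ')': depth becomes 1
  Position 7 ')': depth becomes 0
  Position 8 '(': depth becomes 1
  Position 9 ')': depth becomes 0
  Position 10 '(': depth becomes 1
  Position 11 '(': depth becomes 2
  Position 12 ')': depth becomes 1
  Position 13 ')': depth becomes 0
  Position 14 '(': depth becomes 1
  Position 15 ')': depth becomes 0
  Position 16 '(': depth becomes 1
  Position 17 ')': depth becomes 0
  Position 18 '(': depth becomes 1
  Position 19 ')': depth becomes 0
  Position 20 '(': depth becomes 1
  Position 21 '(': depth becomes 2
  Position 22 ')': depth becomes 1
  Position 23 ')': depth becomes 0
  Position 24 '(': depth becomes 1
  Position 25 ')': depth becomes 0
Maximum depth reached: 4

4


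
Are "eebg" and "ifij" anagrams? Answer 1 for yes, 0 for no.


Strings: "eebg", "ifij"
Sorted first:  beeg
Sorted second: fiij
Differ at position 0: 'b' vs 'f' => not anagrams

0


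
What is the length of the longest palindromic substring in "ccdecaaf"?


Input: "ccdecaaf"
Checking substrings for palindromes:
  [0:2] "cc" (len 2) => palindrome
  [5:7] "aa" (len 2) => palindrome
Longest palindromic substring: "cc" with length 2

2


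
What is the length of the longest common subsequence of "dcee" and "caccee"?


LCS of "dcee" and "caccee"
DP table:
           c    a    c    c    e    e
      0    0    0    0    0    0    0
  d   0    0    0    0    0    0    0
  c   0    1    1    1    1    1    1
  e   0    1    1    1    1    2    2
  e   0    1    1    1    1    2    3
LCS length = dp[4][6] = 3

3


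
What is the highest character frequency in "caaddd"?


Input: caaddd
Character counts:
  'a': 2
  'c': 1
  'd': 3
Maximum frequency: 3

3


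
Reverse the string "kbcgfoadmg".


Input: kbcgfoadmg
Reading characters right to left:
  Position 9: 'g'
  Position 8: 'm'
  Position 7: 'd'
  Position 6: 'a'
  Position 5: 'o'
  Position 4: 'f'
  Position 3: 'g'
  Position 2: 'c'
  Position 1: 'b'
  Position 0: 'k'
Reversed: gmdaofgcbk

gmdaofgcbk


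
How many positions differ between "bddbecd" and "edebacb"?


Comparing "bddbecd" and "edebacb" position by position:
  Position 0: 'b' vs 'e' => DIFFER
  Position 1: 'd' vs 'd' => same
  Position 2: 'd' vs 'e' => DIFFER
  Position 3: 'b' vs 'b' => same
  Position 4: 'e' vs 'a' => DIFFER
  Position 5: 'c' vs 'c' => same
  Position 6: 'd' vs 'b' => DIFFER
Positions that differ: 4

4


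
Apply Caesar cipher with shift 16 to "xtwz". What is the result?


Caesar cipher: shift "xtwz" by 16
  'x' (pos 23) + 16 = pos 13 = 'n'
  't' (pos 19) + 16 = pos 9 = 'j'
  'w' (pos 22) + 16 = pos 12 = 'm'
  'z' (pos 25) + 16 = pos 15 = 'p'
Result: njmp

njmp


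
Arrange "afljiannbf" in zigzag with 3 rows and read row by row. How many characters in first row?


Zigzag "afljiannbf" into 3 rows:
Placing characters:
  'a' => row 0
  'f' => row 1
  'l' => row 2
  'j' => row 1
  'i' => row 0
  'a' => row 1
  'n' => row 2
  'n' => row 1
  'b' => row 0
  'f' => row 1
Rows:
  Row 0: "aib"
  Row 1: "fjanf"
  Row 2: "ln"
First row length: 3

3


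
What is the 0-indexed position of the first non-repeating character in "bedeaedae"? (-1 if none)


Input: bedeaedae
Character frequencies:
  'a': 2
  'b': 1
  'd': 2
  'e': 4
Scanning left to right for freq == 1:
  Position 0 ('b'): unique! => answer = 0

0


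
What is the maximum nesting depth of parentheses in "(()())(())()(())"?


Input: "(()())(())()(())"
Tracking depth:
  Position 0 '(': depth becomes 1
  Position 1 '(': depth becomes 2
  Position 2 ')': depth becomes 1
  Position 3 '(': depth becomes 2
  Position 4 ')': depth becomes 1
  Position 5 ')': depth becomes 0
  Position 6 '(': depth becomes 1
  Position 7 '(': depth becomes 2
  Position 8 ')': depth becomes 1
  Position 9 ')': depth becomes 0
  Position 10 '(': depth becomes 1
  Position 11 ')': depth becomes 0
  Position 12 '(': depth becomes 1
  Position 13 '(': depth becomes 2
  Position 14 ')': depth becomes 1
  Position 15 ')': depth becomes 0
Maximum depth reached: 2

2


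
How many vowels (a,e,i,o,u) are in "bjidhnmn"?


Input: bjidhnmn
Checking each character:
  'b' at position 0: consonant
  'j' at position 1: consonant
  'i' at position 2: vowel (running total: 1)
  'd' at position 3: consonant
  'h' at position 4: consonant
  'n' at position 5: consonant
  'm' at position 6: consonant
  'n' at position 7: consonant
Total vowels: 1

1


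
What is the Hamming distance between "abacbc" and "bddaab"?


Comparing "abacbc" and "bddaab" position by position:
  Position 0: 'a' vs 'b' => differ
  Position 1: 'b' vs 'd' => differ
  Position 2: 'a' vs 'd' => differ
  Position 3: 'c' vs 'a' => differ
  Position 4: 'b' vs 'a' => differ
  Position 5: 'c' vs 'b' => differ
Total differences (Hamming distance): 6

6


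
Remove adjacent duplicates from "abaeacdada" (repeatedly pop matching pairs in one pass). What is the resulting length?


Input: abaeacdada
Stack-based adjacent duplicate removal:
  Read 'a': push. Stack: a
  Read 'b': push. Stack: ab
  Read 'a': push. Stack: aba
  Read 'e': push. Stack: abae
  Read 'a': push. Stack: abaea
  Read 'c': push. Stack: abaeac
  Read 'd': push. Stack: abaeacd
  Read 'a': push. Stack: abaeacda
  Read 'd': push. Stack: abaeacdad
  Read 'a': push. Stack: abaeacdada
Final stack: "abaeacdada" (length 10)

10


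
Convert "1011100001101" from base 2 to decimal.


Input: "1011100001101" in base 2
Positional expansion:
  Digit '1' (value 1) x 2^12 = 4096
  Digit '0' (value 0) x 2^11 = 0
  Digit '1' (value 1) x 2^10 = 1024
  Digit '1' (value 1) x 2^9 = 512
  Digit '1' (value 1) x 2^8 = 256
  Digit '0' (value 0) x 2^7 = 0
  Digit '0' (value 0) x 2^6 = 0
  Digit '0' (value 0) x 2^5 = 0
  Digit '0' (value 0) x 2^4 = 0
  Digit '1' (value 1) x 2^3 = 8
  Digit '1' (value 1) x 2^2 = 4
  Digit '0' (value 0) x 2^1 = 0
  Digit '1' (value 1) x 2^0 = 1
Sum = 5901

5901


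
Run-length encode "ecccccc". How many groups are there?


Input: ecccccc
Scanning for consecutive runs:
  Group 1: 'e' x 1 (positions 0-0)
  Group 2: 'c' x 6 (positions 1-6)
Total groups: 2

2


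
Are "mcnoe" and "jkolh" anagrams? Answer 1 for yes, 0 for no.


Strings: "mcnoe", "jkolh"
Sorted first:  cemno
Sorted second: hjklo
Differ at position 0: 'c' vs 'h' => not anagrams

0


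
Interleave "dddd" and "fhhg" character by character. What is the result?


Interleaving "dddd" and "fhhg":
  Position 0: 'd' from first, 'f' from second => "df"
  Position 1: 'd' from first, 'h' from second => "dh"
  Position 2: 'd' from first, 'h' from second => "dh"
  Position 3: 'd' from first, 'g' from second => "dg"
Result: dfdhdhdg

dfdhdhdg


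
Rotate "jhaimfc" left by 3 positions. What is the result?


Input: "jhaimfc", rotate left by 3
First 3 characters: "jha"
Remaining characters: "imfc"
Concatenate remaining + first: "imfc" + "jha" = "imfcjha"

imfcjha


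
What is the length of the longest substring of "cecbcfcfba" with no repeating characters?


Input: "cecbcfcfba"
Sliding window (track last position of each char):
  Position 0 ('c'): window [0,0] length 1 -- new best
  Position 1 ('e'): window [0,1] length 2 -- new best
  Position 2 ('c'): repeat (last at 0), move window start to 1
  Position 2 ('c'): window [1,2] length 2
  Position 3 ('b'): window [1,3] length 3 -- new best
  Position 4 ('c'): repeat (last at 2), move window start to 3
  Position 4 ('c'): window [3,4] length 2
  Position 5 ('f'): window [3,5] length 3
  Position 6 ('c'): repeat (last at 4), move window start to 5
  Position 6 ('c'): window [5,6] length 2
  Position 7 ('f'): repeat (last at 5), move window start to 6
  Position 7 ('f'): window [6,7] length 2
  Position 8 ('b'): window [6,8] length 3
  Position 9 ('a'): window [6,9] length 4 -- new best
Longest substring with no repeats: "cfba" with length 4

4


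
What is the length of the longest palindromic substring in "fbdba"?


Input: "fbdba"
Checking substrings for palindromes:
  [1:4] "bdb" (len 3) => palindrome
Longest palindromic substring: "bdb" with length 3

3


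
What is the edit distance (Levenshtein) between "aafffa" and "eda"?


Computing edit distance: "aafffa" -> "eda"
DP table:
           e    d    a
      0    1    2    3
  a   1    1    2    2
  a   2    2    2    2
  f   3    3    3    3
  f   4    4    4    4
  f   5    5    5    5
  a   6    6    6    5
Edit distance = dp[6][3] = 5

5


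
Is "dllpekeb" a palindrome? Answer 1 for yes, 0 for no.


Input: dllpekeb
Reversed: bekeplld
  Compare pos 0 ('d') with pos 7 ('b'): MISMATCH
  Compare pos 1 ('l') with pos 6 ('e'): MISMATCH
  Compare pos 2 ('l') with pos 5 ('k'): MISMATCH
  Compare pos 3 ('p') with pos 4 ('e'): MISMATCH
Result: not a palindrome

0


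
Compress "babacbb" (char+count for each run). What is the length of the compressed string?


Input: babacbb
Runs:
  'b' x 1 => "b1"
  'a' x 1 => "a1"
  'b' x 1 => "b1"
  'a' x 1 => "a1"
  'c' x 1 => "c1"
  'b' x 2 => "b2"
Compressed: "b1a1b1a1c1b2"
Compressed length: 12

12


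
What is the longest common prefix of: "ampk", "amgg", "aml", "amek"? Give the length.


Words: ampk, amgg, aml, amek
  Position 0: all 'a' => match
  Position 1: all 'm' => match
  Position 2: ('p', 'g', 'l', 'e') => mismatch, stop
LCP = "am" (length 2)

2


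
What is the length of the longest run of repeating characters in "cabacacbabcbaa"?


Input: "cabacacbabcbaa"
Scanning for longest run:
  Position 1 ('a'): new char, reset run to 1
  Position 2 ('b'): new char, reset run to 1
  Position 3 ('a'): new char, reset run to 1
  Position 4 ('c'): new char, reset run to 1
  Position 5 ('a'): new char, reset run to 1
  Position 6 ('c'): new char, reset run to 1
  Position 7 ('b'): new char, reset run to 1
  Position 8 ('a'): new char, reset run to 1
  Position 9 ('b'): new char, reset run to 1
  Position 10 ('c'): new char, reset run to 1
  Position 11 ('b'): new char, reset run to 1
  Position 12 ('a'): new char, reset run to 1
  Position 13 ('a'): continues run of 'a', length=2
Longest run: 'a' with length 2

2


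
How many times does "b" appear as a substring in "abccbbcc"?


Searching for "b" in "abccbbcc"
Scanning each position:
  Position 0: "a" => no
  Position 1: "b" => MATCH
  Position 2: "c" => no
  Position 3: "c" => no
  Position 4: "b" => MATCH
  Position 5: "b" => MATCH
  Position 6: "c" => no
  Position 7: "c" => no
Total occurrences: 3

3


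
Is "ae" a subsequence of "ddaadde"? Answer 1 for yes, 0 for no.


Check if "ae" is a subsequence of "ddaadde"
Greedy scan:
  Position 0 ('d'): no match needed
  Position 1 ('d'): no match needed
  Position 2 ('a'): matches sub[0] = 'a'
  Position 3 ('a'): no match needed
  Position 4 ('d'): no match needed
  Position 5 ('d'): no match needed
  Position 6 ('e'): matches sub[1] = 'e'
All 2 characters matched => is a subsequence

1


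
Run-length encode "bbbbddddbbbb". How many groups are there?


Input: bbbbddddbbbb
Scanning for consecutive runs:
  Group 1: 'b' x 4 (positions 0-3)
  Group 2: 'd' x 4 (positions 4-7)
  Group 3: 'b' x 4 (positions 8-11)
Total groups: 3

3


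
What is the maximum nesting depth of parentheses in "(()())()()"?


Input: "(()())()()"
Tracking depth:
  Position 0 '(': depth becomes 1
  Position 1 '(': depth becomes 2
  Position 2 ')': depth becomes 1
  Position 3 '(': depth becomes 2
  Position 4 ')': depth becomes 1
  Position 5 ')': depth becomes 0
  Position 6 '(': depth becomes 1
  Position 7 ')': depth becomes 0
  Position 8 '(': depth becomes 1
  Position 9 ')': depth becomes 0
Maximum depth reached: 2

2


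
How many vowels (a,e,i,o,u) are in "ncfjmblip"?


Input: ncfjmblip
Checking each character:
  'n' at position 0: consonant
  'c' at position 1: consonant
  'f' at position 2: consonant
  'j' at position 3: consonant
  'm' at position 4: consonant
  'b' at position 5: consonant
  'l' at position 6: consonant
  'i' at position 7: vowel (running total: 1)
  'p' at position 8: consonant
Total vowels: 1

1


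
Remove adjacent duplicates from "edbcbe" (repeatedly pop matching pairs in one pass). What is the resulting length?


Input: edbcbe
Stack-based adjacent duplicate removal:
  Read 'e': push. Stack: e
  Read 'd': push. Stack: ed
  Read 'b': push. Stack: edb
  Read 'c': push. Stack: edbc
  Read 'b': push. Stack: edbcb
  Read 'e': push. Stack: edbcbe
Final stack: "edbcbe" (length 6)

6


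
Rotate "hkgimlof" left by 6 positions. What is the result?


Input: "hkgimlof", rotate left by 6
First 6 characters: "hkgiml"
Remaining characters: "of"
Concatenate remaining + first: "of" + "hkgiml" = "ofhkgiml"

ofhkgiml


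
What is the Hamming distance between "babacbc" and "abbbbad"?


Comparing "babacbc" and "abbbbad" position by position:
  Position 0: 'b' vs 'a' => differ
  Position 1: 'a' vs 'b' => differ
  Position 2: 'b' vs 'b' => same
  Position 3: 'a' vs 'b' => differ
  Position 4: 'c' vs 'b' => differ
  Position 5: 'b' vs 'a' => differ
  Position 6: 'c' vs 'd' => differ
Total differences (Hamming distance): 6

6


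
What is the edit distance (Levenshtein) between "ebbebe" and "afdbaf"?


Computing edit distance: "ebbebe" -> "afdbaf"
DP table:
           a    f    d    b    a    f
      0    1    2    3    4    5    6
  e   1    1    2    3    4    5    6
  b   2    2    2    3    3    4    5
  b   3    3    3    3    3    4    5
  e   4    4    4    4    4    4    5
  b   5    5    5    5    4    5    5
  e   6    6    6    6    5    5    6
Edit distance = dp[6][6] = 6

6


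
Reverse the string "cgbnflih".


Input: cgbnflih
Reading characters right to left:
  Position 7: 'h'
  Position 6: 'i'
  Position 5: 'l'
  Position 4: 'f'
  Position 3: 'n'
  Position 2: 'b'
  Position 1: 'g'
  Position 0: 'c'
Reversed: hilfnbgc

hilfnbgc


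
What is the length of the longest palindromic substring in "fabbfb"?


Input: "fabbfb"
Checking substrings for palindromes:
  [3:6] "bfb" (len 3) => palindrome
  [2:4] "bb" (len 2) => palindrome
Longest palindromic substring: "bfb" with length 3

3


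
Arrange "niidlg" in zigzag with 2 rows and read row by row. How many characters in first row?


Zigzag "niidlg" into 2 rows:
Placing characters:
  'n' => row 0
  'i' => row 1
  'i' => row 0
  'd' => row 1
  'l' => row 0
  'g' => row 1
Rows:
  Row 0: "nil"
  Row 1: "idg"
First row length: 3

3


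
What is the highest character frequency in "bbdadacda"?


Input: bbdadacda
Character counts:
  'a': 3
  'b': 2
  'c': 1
  'd': 3
Maximum frequency: 3

3


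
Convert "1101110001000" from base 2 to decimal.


Input: "1101110001000" in base 2
Positional expansion:
  Digit '1' (value 1) x 2^12 = 4096
  Digit '1' (value 1) x 2^11 = 2048
  Digit '0' (value 0) x 2^10 = 0
  Digit '1' (value 1) x 2^9 = 512
  Digit '1' (value 1) x 2^8 = 256
  Digit '1' (value 1) x 2^7 = 128
  Digit '0' (value 0) x 2^6 = 0
  Digit '0' (value 0) x 2^5 = 0
  Digit '0' (value 0) x 2^4 = 0
  Digit '1' (value 1) x 2^3 = 8
  Digit '0' (value 0) x 2^2 = 0
  Digit '0' (value 0) x 2^1 = 0
  Digit '0' (value 0) x 2^0 = 0
Sum = 7048

7048


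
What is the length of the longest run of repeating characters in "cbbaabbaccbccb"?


Input: "cbbaabbaccbccb"
Scanning for longest run:
  Position 1 ('b'): new char, reset run to 1
  Position 2 ('b'): continues run of 'b', length=2
  Position 3 ('a'): new char, reset run to 1
  Position 4 ('a'): continues run of 'a', length=2
  Position 5 ('b'): new char, reset run to 1
  Position 6 ('b'): continues run of 'b', length=2
  Position 7 ('a'): new char, reset run to 1
  Position 8 ('c'): new char, reset run to 1
  Position 9 ('c'): continues run of 'c', length=2
  Position 10 ('b'): new char, reset run to 1
  Position 11 ('c'): new char, reset run to 1
  Position 12 ('c'): continues run of 'c', length=2
  Position 13 ('b'): new char, reset run to 1
Longest run: 'b' with length 2

2


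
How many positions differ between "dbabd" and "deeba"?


Comparing "dbabd" and "deeba" position by position:
  Position 0: 'd' vs 'd' => same
  Position 1: 'b' vs 'e' => DIFFER
  Position 2: 'a' vs 'e' => DIFFER
  Position 3: 'b' vs 'b' => same
  Position 4: 'd' vs 'a' => DIFFER
Positions that differ: 3

3


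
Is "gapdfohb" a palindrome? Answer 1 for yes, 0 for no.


Input: gapdfohb
Reversed: bhofdpag
  Compare pos 0 ('g') with pos 7 ('b'): MISMATCH
  Compare pos 1 ('a') with pos 6 ('h'): MISMATCH
  Compare pos 2 ('p') with pos 5 ('o'): MISMATCH
  Compare pos 3 ('d') with pos 4 ('f'): MISMATCH
Result: not a palindrome

0


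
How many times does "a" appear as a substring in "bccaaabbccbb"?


Searching for "a" in "bccaaabbccbb"
Scanning each position:
  Position 0: "b" => no
  Position 1: "c" => no
  Position 2: "c" => no
  Position 3: "a" => MATCH
  Position 4: "a" => MATCH
  Position 5: "a" => MATCH
  Position 6: "b" => no
  Position 7: "b" => no
  Position 8: "c" => no
  Position 9: "c" => no
  Position 10: "b" => no
  Position 11: "b" => no
Total occurrences: 3

3


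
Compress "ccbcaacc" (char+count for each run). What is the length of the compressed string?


Input: ccbcaacc
Runs:
  'c' x 2 => "c2"
  'b' x 1 => "b1"
  'c' x 1 => "c1"
  'a' x 2 => "a2"
  'c' x 2 => "c2"
Compressed: "c2b1c1a2c2"
Compressed length: 10

10


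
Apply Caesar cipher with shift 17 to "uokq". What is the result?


Caesar cipher: shift "uokq" by 17
  'u' (pos 20) + 17 = pos 11 = 'l'
  'o' (pos 14) + 17 = pos 5 = 'f'
  'k' (pos 10) + 17 = pos 1 = 'b'
  'q' (pos 16) + 17 = pos 7 = 'h'
Result: lfbh

lfbh


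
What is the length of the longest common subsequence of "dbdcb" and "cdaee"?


LCS of "dbdcb" and "cdaee"
DP table:
           c    d    a    e    e
      0    0    0    0    0    0
  d   0    0    1    1    1    1
  b   0    0    1    1    1    1
  d   0    0    1    1    1    1
  c   0    1    1    1    1    1
  b   0    1    1    1    1    1
LCS length = dp[5][5] = 1

1


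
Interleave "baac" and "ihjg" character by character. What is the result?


Interleaving "baac" and "ihjg":
  Position 0: 'b' from first, 'i' from second => "bi"
  Position 1: 'a' from first, 'h' from second => "ah"
  Position 2: 'a' from first, 'j' from second => "aj"
  Position 3: 'c' from first, 'g' from second => "cg"
Result: biahajcg

biahajcg


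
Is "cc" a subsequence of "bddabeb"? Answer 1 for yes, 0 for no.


Check if "cc" is a subsequence of "bddabeb"
Greedy scan:
  Position 0 ('b'): no match needed
  Position 1 ('d'): no match needed
  Position 2 ('d'): no match needed
  Position 3 ('a'): no match needed
  Position 4 ('b'): no match needed
  Position 5 ('e'): no match needed
  Position 6 ('b'): no match needed
Only matched 0/2 characters => not a subsequence

0


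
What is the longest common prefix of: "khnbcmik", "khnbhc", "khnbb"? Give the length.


Words: khnbcmik, khnbhc, khnbb
  Position 0: all 'k' => match
  Position 1: all 'h' => match
  Position 2: all 'n' => match
  Position 3: all 'b' => match
  Position 4: ('c', 'h', 'b') => mismatch, stop
LCP = "khnb" (length 4)

4


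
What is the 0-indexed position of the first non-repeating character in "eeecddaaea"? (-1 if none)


Input: eeecddaaea
Character frequencies:
  'a': 3
  'c': 1
  'd': 2
  'e': 4
Scanning left to right for freq == 1:
  Position 0 ('e'): freq=4, skip
  Position 1 ('e'): freq=4, skip
  Position 2 ('e'): freq=4, skip
  Position 3 ('c'): unique! => answer = 3

3


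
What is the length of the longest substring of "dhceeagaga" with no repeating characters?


Input: "dhceeagaga"
Sliding window (track last position of each char):
  Position 0 ('d'): window [0,0] length 1 -- new best
  Position 1 ('h'): window [0,1] length 2 -- new best
  Position 2 ('c'): window [0,2] length 3 -- new best
  Position 3 ('e'): window [0,3] length 4 -- new best
  Position 4 ('e'): repeat (last at 3), move window start to 4
  Position 4 ('e'): window [4,4] length 1
  Position 5 ('a'): window [4,5] length 2
  Position 6 ('g'): window [4,6] length 3
  Position 7 ('a'): repeat (last at 5), move window start to 6
  Position 7 ('a'): window [6,7] length 2
  Position 8 ('g'): repeat (last at 6), move window start to 7
  Position 8 ('g'): window [7,8] length 2
  Position 9 ('a'): repeat (last at 7), move window start to 8
  Position 9 ('a'): window [8,9] length 2
Longest substring with no repeats: "dhce" with length 4

4


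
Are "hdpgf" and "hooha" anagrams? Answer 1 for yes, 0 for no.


Strings: "hdpgf", "hooha"
Sorted first:  dfghp
Sorted second: ahhoo
Differ at position 0: 'd' vs 'a' => not anagrams

0


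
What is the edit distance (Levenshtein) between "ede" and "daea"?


Computing edit distance: "ede" -> "daea"
DP table:
           d    a    e    a
      0    1    2    3    4
  e   1    1    2    2    3
  d   2    1    2    3    3
  e   3    2    2    2    3
Edit distance = dp[3][4] = 3

3


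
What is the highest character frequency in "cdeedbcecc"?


Input: cdeedbcecc
Character counts:
  'b': 1
  'c': 4
  'd': 2
  'e': 3
Maximum frequency: 4

4


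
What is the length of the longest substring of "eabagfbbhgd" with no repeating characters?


Input: "eabagfbbhgd"
Sliding window (track last position of each char):
  Position 0 ('e'): window [0,0] length 1 -- new best
  Position 1 ('a'): window [0,1] length 2 -- new best
  Position 2 ('b'): window [0,2] length 3 -- new best
  Position 3 ('a'): repeat (last at 1), move window start to 2
  Position 3 ('a'): window [2,3] length 2
  Position 4 ('g'): window [2,4] length 3
  Position 5 ('f'): window [2,5] length 4 -- new best
  Position 6 ('b'): repeat (last at 2), move window start to 3
  Position 6 ('b'): window [3,6] length 4
  Position 7 ('b'): repeat (last at 6), move window start to 7
  Position 7 ('b'): window [7,7] length 1
  Position 8 ('h'): window [7,8] length 2
  Position 9 ('g'): window [7,9] length 3
  Position 10 ('d'): window [7,10] length 4
Longest substring with no repeats: "bagf" with length 4

4
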